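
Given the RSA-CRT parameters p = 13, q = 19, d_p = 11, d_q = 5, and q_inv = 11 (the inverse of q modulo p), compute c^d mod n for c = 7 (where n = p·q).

106

m₁ = c^(d_p) mod p: c ≡ 7 (mod 13), and 7^11 mod 13 = 2.
m₂ = c^(d_q) mod q: c ≡ 7 (mod 19), and 7^5 mod 19 = 11.
h = q_inv·(m₁ − m₂) mod p = 11·(2 − 11) mod 13 = 5.
m = m₂ + h·q = 11 + 5·19 = 106.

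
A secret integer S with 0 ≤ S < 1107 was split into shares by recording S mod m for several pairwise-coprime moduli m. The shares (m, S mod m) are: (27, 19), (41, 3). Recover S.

From S ≡ 19 (mod 27) write S = 19 + 27t. Substituting into S ≡ 3 (mod 41) gives 27t ≡ 25 (mod 41), and since 27⁻¹ ≡ 38 (mod 41), t ≡ 7. Hence S ≡ 19 + 27·7 = 208 (mod 1107).

208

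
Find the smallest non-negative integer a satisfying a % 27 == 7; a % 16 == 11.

Combine the congruences pairwise.
From a ≡ 7 (mod 27) write a = 7 + 27t. Substituting into a ≡ 11 (mod 16) gives 27t ≡ 4 (mod 16), and since 11⁻¹ ≡ 3 (mod 16), t ≡ 12. Hence a ≡ 7 + 27·12 = 331 (mod 432).

331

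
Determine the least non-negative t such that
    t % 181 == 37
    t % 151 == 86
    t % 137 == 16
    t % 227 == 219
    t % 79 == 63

The moduli are pairwise coprime; N = 181·151·137·227·79 = 67147374751.
N/181 = 370979971; 370979971 ≡ 18 (mod 181); 18·171 ≡ 1, so inverse 171.
N/151 = 444684601; 444684601 ≡ 20 (mod 151); 20·68 ≡ 1, so inverse 68.
N/137 = 490126823; 490126823 ≡ 7 (mod 137); 7·98 ≡ 1, so inverse 98.
N/227 = 295803413; 295803413 ≡ 167 (mod 227); 167·87 ≡ 1, so inverse 87.
N/79 = 849966769; 849966769 ≡ 2 (mod 79); 2·40 ≡ 1, so inverse 40.
t ≡ 37·370979971·171 + 86·444684601·68 + 16·490126823·98 + 219·295803413·87 + 63·849966769·40 = 13494083367398.
13494083367398 mod 67147374751 = 64608417198.

64608417198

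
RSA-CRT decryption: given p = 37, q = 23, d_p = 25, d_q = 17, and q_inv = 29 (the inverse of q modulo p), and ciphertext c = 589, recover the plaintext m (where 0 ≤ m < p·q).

m₁ = c^(d_p) mod p: c ≡ 34 (mod 37), and 34^25 mod 37 = 33.
m₂ = c^(d_q) mod q: c ≡ 14 (mod 23), and 14^17 mod 23 = 20.
h = q_inv·(m₁ − m₂) mod p = 29·(33 − 20) mod 37 = 7.
m = m₂ + h·q = 20 + 7·23 = 181.

181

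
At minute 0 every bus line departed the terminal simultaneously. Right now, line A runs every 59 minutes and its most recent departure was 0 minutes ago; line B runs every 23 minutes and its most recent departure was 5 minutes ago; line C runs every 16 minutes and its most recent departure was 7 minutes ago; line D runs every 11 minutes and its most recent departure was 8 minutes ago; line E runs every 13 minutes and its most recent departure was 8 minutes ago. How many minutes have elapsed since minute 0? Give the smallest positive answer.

The moduli are pairwise coprime; N = 59·23·16·11·13 = 3104816.
N/59 = 52624; 52624 ≡ 55 (mod 59); 55·44 ≡ 1, so inverse 44.
N/23 = 134992; 134992 ≡ 5 (mod 23); 5·14 ≡ 1, so inverse 14.
N/16 = 194051; 194051 ≡ 3 (mod 16); 3·11 ≡ 1, so inverse 11.
N/11 = 282256; 282256 ≡ 7 (mod 11); 7·8 ≡ 1, so inverse 8.
N/13 = 238832; 238832 ≡ 9 (mod 13); 9·3 ≡ 1, so inverse 3.
t ≡ 0·52624·44 + 5·134992·14 + 7·194051·11 + 8·282256·8 + 8·238832·3 = 48187719.
48187719 mod 3104816 = 1615479.

1615479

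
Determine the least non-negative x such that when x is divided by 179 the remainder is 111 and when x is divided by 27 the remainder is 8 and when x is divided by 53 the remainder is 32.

From x ≡ 111 (mod 179) write x = 111 + 179t. Substituting into x ≡ 8 (mod 27) gives 179t ≡ 5 (mod 27), and since 17⁻¹ ≡ 8 (mod 27), t ≡ 13. Hence x ≡ 111 + 179·13 = 2438 (mod 4833).
From x ≡ 2438 (mod 4833) write x = 2438 + 4833t. Substituting into x ≡ 32 (mod 53) gives 4833t ≡ 32 (mod 53), and since 10⁻¹ ≡ 16 (mod 53), t ≡ 35. Hence x ≡ 2438 + 4833·35 = 171593 (mod 256149).

171593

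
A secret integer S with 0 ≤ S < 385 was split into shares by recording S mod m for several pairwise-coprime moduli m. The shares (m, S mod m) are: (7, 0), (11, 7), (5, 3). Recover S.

Combine the congruences pairwise.
From S ≡ 0 (mod 7) write S = 0 + 7t. Substituting into S ≡ 7 (mod 11) gives 7t ≡ 7 (mod 11), and since 7⁻¹ ≡ 8 (mod 11), t ≡ 1. Hence S ≡ 0 + 7·1 = 7 (mod 77).
From S ≡ 7 (mod 77) write S = 7 + 77t. Substituting into S ≡ 3 (mod 5) gives 77t ≡ 1 (mod 5), and since 2⁻¹ ≡ 3 (mod 5), t ≡ 3. Hence S ≡ 7 + 77·3 = 238 (mod 385).

238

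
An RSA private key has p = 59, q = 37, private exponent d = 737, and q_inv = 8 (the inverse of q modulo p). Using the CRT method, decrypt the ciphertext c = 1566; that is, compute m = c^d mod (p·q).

d_p = d mod (p−1) = 737 mod 58 = 41; d_q = d mod (q−1) = 17.
m₁ = c^(d_p) mod p: c ≡ 32 (mod 59), and 32^41 mod 59 = 55.
m₂ = c^(d_q) mod q: c ≡ 12 (mod 37), and 12^17 mod 37 = 34.
h = q_inv·(m₁ − m₂) mod p = 8·(55 − 34) mod 59 = 50.
m = m₂ + h·q = 34 + 50·37 = 1884.

1884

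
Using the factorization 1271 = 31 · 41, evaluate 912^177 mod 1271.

Mod 31: 912 ≡ 13; by Fermat, exponent reduces to 177 mod 30 = 27; 13^27 ≡ 23 (mod 31).
Mod 41: 912 ≡ 10; by Fermat, exponent reduces to 177 mod 40 = 17; 10^17 ≡ 18 (mod 41).
Combine by CRT: x ≡ 23 (mod 31), x ≡ 18 (mod 41) ⇒ x ≡ 674 (mod 1271).

674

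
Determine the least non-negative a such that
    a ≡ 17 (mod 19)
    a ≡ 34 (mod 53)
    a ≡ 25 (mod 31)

From a ≡ 17 (mod 19) write a = 17 + 19t. Substituting into a ≡ 34 (mod 53) gives 19t ≡ 17 (mod 53), and since 19⁻¹ ≡ 14 (mod 53), t ≡ 26. Hence a ≡ 17 + 19·26 = 511 (mod 1007).
From a ≡ 511 (mod 1007) write a = 511 + 1007t. Substituting into a ≡ 25 (mod 31) gives 1007t ≡ 10 (mod 31), and since 15⁻¹ ≡ 29 (mod 31), t ≡ 11. Hence a ≡ 511 + 1007·11 = 11588 (mod 31217).

11588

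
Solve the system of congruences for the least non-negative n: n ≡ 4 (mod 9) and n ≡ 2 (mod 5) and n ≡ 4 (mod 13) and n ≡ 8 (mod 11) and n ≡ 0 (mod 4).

The moduli are pairwise coprime; M = 9·5·13·11·4 = 25740.
M/9 = 2860; 2860 ≡ 7 (mod 9); 7·4 ≡ 1, so inverse 4.
M/5 = 5148; 5148 ≡ 3 (mod 5); 3·2 ≡ 1, so inverse 2.
M/13 = 1980; 1980 ≡ 4 (mod 13); 4·10 ≡ 1, so inverse 10.
M/11 = 2340; 2340 ≡ 8 (mod 11); 8·7 ≡ 1, so inverse 7.
M/4 = 6435; 6435 ≡ 3 (mod 4); 3·3 ≡ 1, so inverse 3.
n ≡ 4·2860·4 + 2·5148·2 + 4·1980·10 + 8·2340·7 + 0·6435·3 = 276592.
276592 mod 25740 = 19192.

19192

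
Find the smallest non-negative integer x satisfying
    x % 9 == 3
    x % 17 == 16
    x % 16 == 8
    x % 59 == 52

The moduli are pairwise coprime; N = 9·17·16·59 = 144432.
N/9 = 16048; 16048 ≡ 1 (mod 9), inverse 1.
N/17 = 8496; 8496 ≡ 13 (mod 17); 13·4 ≡ 1, so inverse 4.
N/16 = 9027; 9027 ≡ 3 (mod 16); 3·11 ≡ 1, so inverse 11.
N/59 = 2448; 2448 ≡ 29 (mod 59); 29·57 ≡ 1, so inverse 57.
x ≡ 3·16048·1 + 16·8496·4 + 8·9027·11 + 52·2448·57 = 8642136.
8642136 mod 144432 = 120648.

120648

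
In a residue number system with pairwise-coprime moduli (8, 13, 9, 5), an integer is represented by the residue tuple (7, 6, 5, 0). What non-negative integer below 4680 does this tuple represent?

The moduli are pairwise coprime; N = 8·13·9·5 = 4680.
N/8 = 585; 585 ≡ 1 (mod 8), inverse 1.
N/13 = 360; 360 ≡ 9 (mod 13); 9·3 ≡ 1, so inverse 3.
N/9 = 520; 520 ≡ 7 (mod 9); 7·4 ≡ 1, so inverse 4.
N/5 = 936; 936 ≡ 1 (mod 5), inverse 1.
x ≡ 7·585·1 + 6·360·3 + 5·520·4 + 0·936·1 = 20975.
20975 mod 4680 = 2255.

2255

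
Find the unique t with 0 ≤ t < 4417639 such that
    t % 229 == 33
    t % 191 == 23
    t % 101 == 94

The moduli are pairwise coprime; N = 229·191·101 = 4417639.
N/229 = 19291; 19291 ≡ 55 (mod 229); 55·25 ≡ 1, so inverse 25.
N/191 = 23129; 23129 ≡ 18 (mod 191); 18·138 ≡ 1, so inverse 138.
N/101 = 43739; 43739 ≡ 6 (mod 101); 6·17 ≡ 1, so inverse 17.
t ≡ 33·19291·25 + 23·23129·138 + 94·43739·17 = 159221443.
159221443 mod 4417639 = 186439.

186439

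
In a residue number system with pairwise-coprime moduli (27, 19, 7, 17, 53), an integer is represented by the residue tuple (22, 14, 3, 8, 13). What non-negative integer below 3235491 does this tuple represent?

476059

From x ≡ 22 (mod 27) write x = 22 + 27t. Substituting into x ≡ 14 (mod 19) gives 27t ≡ 11 (mod 19), and since 8⁻¹ ≡ 12 (mod 19), t ≡ 18. Hence x ≡ 22 + 27·18 = 508 (mod 513).
From x ≡ 508 (mod 513) write x = 508 + 513t. Substituting into x ≡ 3 (mod 7) gives 513t ≡ 6 (mod 7), and since 2⁻¹ ≡ 4 (mod 7), t ≡ 3. Hence x ≡ 508 + 513·3 = 2047 (mod 3591).
From x ≡ 2047 (mod 3591) write x = 2047 + 3591t. Substituting into x ≡ 8 (mod 17) gives 3591t ≡ 1 (mod 17), and since 4⁻¹ ≡ 13 (mod 17), t ≡ 13. Hence x ≡ 2047 + 3591·13 = 48730 (mod 61047).
From x ≡ 48730 (mod 61047) write x = 48730 + 61047t. Substituting into x ≡ 13 (mod 53) gives 61047t ≡ 43 (mod 53), and since 44⁻¹ ≡ 47 (mod 53), t ≡ 7. Hence x ≡ 48730 + 61047·7 = 476059 (mod 3235491).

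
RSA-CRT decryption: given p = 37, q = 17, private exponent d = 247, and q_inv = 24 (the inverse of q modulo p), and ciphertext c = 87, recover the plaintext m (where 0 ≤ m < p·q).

536

d_p = d mod (p−1) = 247 mod 36 = 31; d_q = d mod (q−1) = 7.
m₁ = c^(d_p) mod p: c ≡ 13 (mod 37), and 13^31 mod 37 = 18.
m₂ = c^(d_q) mod q: c ≡ 2 (mod 17), and 2^7 mod 17 = 9.
h = q_inv·(m₁ − m₂) mod p = 24·(18 − 9) mod 37 = 31.
m = m₂ + h·q = 9 + 31·17 = 536.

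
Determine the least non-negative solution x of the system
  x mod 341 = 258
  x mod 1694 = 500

gcd(341, 1694) = 11 and 11 | (500 − 258), so the pair is consistent; merging gives x ≡ 37768 (mod 52514), where 52514 = lcm(341, 1694).
The solution is unique modulo lcm(341, 1694) = 52514.

37768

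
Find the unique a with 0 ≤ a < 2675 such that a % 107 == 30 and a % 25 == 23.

From a ≡ 30 (mod 107) write a = 30 + 107t. Substituting into a ≡ 23 (mod 25) gives 107t ≡ 18 (mod 25), and since 7⁻¹ ≡ 18 (mod 25), t ≡ 24. Hence a ≡ 30 + 107·24 = 2598 (mod 2675).

2598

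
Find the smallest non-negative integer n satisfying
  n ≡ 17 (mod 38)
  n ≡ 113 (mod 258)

3209

gcd(38, 258) = 2 and 2 | (113 − 17), so the pair is consistent; merging gives n ≡ 3209 (mod 4902), where 4902 = lcm(38, 258).
The solution is unique modulo lcm(38, 258) = 4902.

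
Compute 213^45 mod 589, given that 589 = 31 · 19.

495

Mod 31: 213 ≡ 27; by Fermat, exponent reduces to 45 mod 30 = 15; 27^15 ≡ 30 (mod 31).
Mod 19: 213 ≡ 4; by Fermat, exponent reduces to 45 mod 18 = 9; 4^9 ≡ 1 (mod 19).
Combine by CRT: x ≡ 30 (mod 31), x ≡ 1 (mod 19) ⇒ x ≡ 495 (mod 589).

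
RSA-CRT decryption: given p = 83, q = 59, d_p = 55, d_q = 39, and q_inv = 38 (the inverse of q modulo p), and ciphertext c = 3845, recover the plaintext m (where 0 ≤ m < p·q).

m₁ = c^(d_p) mod p: c ≡ 27 (mod 83), and 27^55 mod 83 = 3.
m₂ = c^(d_q) mod q: c ≡ 10 (mod 59), and 10^39 mod 59 = 34.
h = q_inv·(m₁ − m₂) mod p = 38·(3 − 34) mod 83 = 67.
m = m₂ + h·q = 34 + 67·59 = 3987.

3987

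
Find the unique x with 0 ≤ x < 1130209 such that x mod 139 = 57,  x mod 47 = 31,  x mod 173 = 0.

The moduli are pairwise coprime; N = 139·47·173 = 1130209.
N/139 = 8131; 8131 ≡ 69 (mod 139); 69·137 ≡ 1, so inverse 137.
N/47 = 24047; 24047 ≡ 30 (mod 47); 30·11 ≡ 1, so inverse 11.
N/173 = 6533; 6533 ≡ 132 (mod 173); 132·135 ≡ 1, so inverse 135.
x ≡ 57·8131·137 + 31·24047·11 + 0·6533·135 = 71695006.
71695006 mod 1130209 = 491839.

491839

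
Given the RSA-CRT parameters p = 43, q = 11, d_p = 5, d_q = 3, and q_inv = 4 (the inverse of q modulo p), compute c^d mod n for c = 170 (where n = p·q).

m₁ = c^(d_p) mod p: c ≡ 41 (mod 43), and 41^5 mod 43 = 11.
m₂ = c^(d_q) mod q: c ≡ 5 (mod 11), and 5^3 mod 11 = 4.
h = q_inv·(m₁ − m₂) mod p = 4·(11 − 4) mod 43 = 28.
m = m₂ + h·q = 4 + 28·11 = 312.

312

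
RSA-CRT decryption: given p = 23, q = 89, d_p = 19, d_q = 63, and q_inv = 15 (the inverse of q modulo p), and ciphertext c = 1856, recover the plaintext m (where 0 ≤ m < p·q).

m₁ = c^(d_p) mod p: c ≡ 16 (mod 23), and 16^19 mod 23 = 12.
m₂ = c^(d_q) mod q: c ≡ 76 (mod 89), and 76^63 mod 89 = 33.
h = q_inv·(m₁ − m₂) mod p = 15·(12 − 33) mod 23 = 7.
m = m₂ + h·q = 33 + 7·89 = 656.

656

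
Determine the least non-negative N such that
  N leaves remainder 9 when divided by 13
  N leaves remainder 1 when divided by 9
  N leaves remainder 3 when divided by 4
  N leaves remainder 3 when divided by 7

The moduli are pairwise coprime; M = 13·9·4·7 = 3276.
M/13 = 252; 252 ≡ 5 (mod 13); 5·8 ≡ 1, so inverse 8.
M/9 = 364; 364 ≡ 4 (mod 9); 4·7 ≡ 1, so inverse 7.
M/4 = 819; 819 ≡ 3 (mod 4); 3·3 ≡ 1, so inverse 3.
M/7 = 468; 468 ≡ 6 (mod 7); 6·6 ≡ 1, so inverse 6.
N ≡ 9·252·8 + 1·364·7 + 3·819·3 + 3·468·6 = 36487.
36487 mod 3276 = 451.

451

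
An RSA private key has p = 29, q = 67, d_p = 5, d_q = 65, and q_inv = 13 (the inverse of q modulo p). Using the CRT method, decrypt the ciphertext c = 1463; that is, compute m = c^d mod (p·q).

m₁ = c^(d_p) mod p: c ≡ 13 (mod 29), and 13^5 mod 29 = 6.
m₂ = c^(d_q) mod q: c ≡ 56 (mod 67), and 56^65 mod 67 = 6.
h = q_inv·(m₁ − m₂) mod p = 13·(6 − 6) mod 29 = 0.
m = m₂ + h·q = 6 + 0·67 = 6.

6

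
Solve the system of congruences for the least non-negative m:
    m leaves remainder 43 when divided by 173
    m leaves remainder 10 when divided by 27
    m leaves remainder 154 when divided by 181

The moduli are pairwise coprime; N = 173·27·181 = 845451.
N/173 = 4887; 4887 ≡ 43 (mod 173); 43·169 ≡ 1, so inverse 169.
N/27 = 31313; 31313 ≡ 20 (mod 27); 20·23 ≡ 1, so inverse 23.
N/181 = 4671; 4671 ≡ 146 (mod 181); 146·31 ≡ 1, so inverse 31.
m ≡ 43·4887·169 + 10·31313·23 + 154·4671·31 = 65015173.
65015173 mod 845451 = 760897.

760897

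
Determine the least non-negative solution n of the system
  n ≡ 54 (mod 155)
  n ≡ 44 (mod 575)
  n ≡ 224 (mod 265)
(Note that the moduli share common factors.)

Combine the congruences pairwise.
gcd(155, 575) = 5 and 5 | (44 − 54), so the pair is consistent; merging gives n ≡ 9819 (mod 17825), where 17825 = lcm(155, 575).
gcd(17825, 265) = 5 and 5 | (224 − 9819), so the pair is consistent; merging gives n ≡ 63294 (mod 944725), where 944725 = lcm(17825, 265).
The solution is unique modulo lcm(155, 575, 265) = 944725.

63294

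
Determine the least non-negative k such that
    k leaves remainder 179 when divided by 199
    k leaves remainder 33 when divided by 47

Combine the congruences pairwise.
From k ≡ 179 (mod 199) write k = 179 + 199t. Substituting into k ≡ 33 (mod 47) gives 199t ≡ 42 (mod 47), and since 11⁻¹ ≡ 30 (mod 47), t ≡ 38. Hence k ≡ 179 + 199·38 = 7741 (mod 9353).

7741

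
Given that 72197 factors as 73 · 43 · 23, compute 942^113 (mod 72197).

59293

Mod 73: 942 ≡ 66; by Fermat, exponent reduces to 113 mod 72 = 41; 66^41 ≡ 17 (mod 73).
Mod 43: 942 ≡ 39; by Fermat, exponent reduces to 113 mod 42 = 29; 39^29 ≡ 39 (mod 43).
Mod 23: 942 ≡ 22; by Fermat, exponent reduces to 113 mod 22 = 3; 22^3 ≡ 22 (mod 23).
Combine by CRT: x ≡ 17 (mod 73), x ≡ 39 (mod 43), x ≡ 22 (mod 23) ⇒ x ≡ 59293 (mod 72197).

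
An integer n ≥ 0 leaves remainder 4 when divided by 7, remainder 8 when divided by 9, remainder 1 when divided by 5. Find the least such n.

The moduli are pairwise coprime; M = 7·9·5 = 315.
M/7 = 45; 45 ≡ 3 (mod 7); 3·5 ≡ 1, so inverse 5.
M/9 = 35; 35 ≡ 8 (mod 9); 8·8 ≡ 1, so inverse 8.
M/5 = 63; 63 ≡ 3 (mod 5); 3·2 ≡ 1, so inverse 2.
n ≡ 4·45·5 + 8·35·8 + 1·63·2 = 3266.
3266 mod 315 = 116.

116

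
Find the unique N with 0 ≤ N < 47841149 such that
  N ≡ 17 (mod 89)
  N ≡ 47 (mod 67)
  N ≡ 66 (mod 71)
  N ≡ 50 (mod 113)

15018767

From N ≡ 17 (mod 89) write N = 17 + 89t. Substituting into N ≡ 47 (mod 67) gives 89t ≡ 30 (mod 67), and since 22⁻¹ ≡ 64 (mod 67), t ≡ 44. Hence N ≡ 17 + 89·44 = 3933 (mod 5963).
From N ≡ 3933 (mod 5963) write N = 3933 + 5963t. Substituting into N ≡ 66 (mod 71) gives 5963t ≡ 38 (mod 71), and since 70⁻¹ ≡ 70 (mod 71), t ≡ 33. Hence N ≡ 3933 + 5963·33 = 200712 (mod 423373).
From N ≡ 200712 (mod 423373) write N = 200712 + 423373t. Substituting into N ≡ 50 (mod 113) gives 423373t ≡ 26 (mod 113), and since 75⁻¹ ≡ 110 (mod 113), t ≡ 35. Hence N ≡ 200712 + 423373·35 = 15018767 (mod 47841149).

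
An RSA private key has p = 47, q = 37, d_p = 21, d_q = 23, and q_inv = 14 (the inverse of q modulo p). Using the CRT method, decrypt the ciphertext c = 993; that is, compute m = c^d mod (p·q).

487

m₁ = c^(d_p) mod p: c ≡ 6 (mod 47), and 6^21 mod 47 = 17.
m₂ = c^(d_q) mod q: c ≡ 31 (mod 37), and 31^23 mod 37 = 6.
h = q_inv·(m₁ − m₂) mod p = 14·(17 − 6) mod 47 = 13.
m = m₂ + h·q = 6 + 13·37 = 487.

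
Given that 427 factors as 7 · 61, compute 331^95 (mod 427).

326

Mod 7: 331 ≡ 2; by Fermat, exponent reduces to 95 mod 6 = 5; 2^5 ≡ 4 (mod 7).
Mod 61: 331 ≡ 26; by Fermat, exponent reduces to 95 mod 60 = 35; 26^35 ≡ 21 (mod 61).
Combine by CRT: x ≡ 4 (mod 7), x ≡ 21 (mod 61) ⇒ x ≡ 326 (mod 427).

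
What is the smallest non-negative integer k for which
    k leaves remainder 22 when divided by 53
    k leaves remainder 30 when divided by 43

976

From k ≡ 22 (mod 53) write k = 22 + 53t. Substituting into k ≡ 30 (mod 43) gives 53t ≡ 8 (mod 43), and since 10⁻¹ ≡ 13 (mod 43), t ≡ 18. Hence k ≡ 22 + 53·18 = 976 (mod 2279).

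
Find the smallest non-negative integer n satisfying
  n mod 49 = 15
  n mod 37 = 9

From n ≡ 15 (mod 49) write n = 15 + 49t. Substituting into n ≡ 9 (mod 37) gives 49t ≡ 31 (mod 37), and since 12⁻¹ ≡ 34 (mod 37), t ≡ 18. Hence n ≡ 15 + 49·18 = 897 (mod 1813).

897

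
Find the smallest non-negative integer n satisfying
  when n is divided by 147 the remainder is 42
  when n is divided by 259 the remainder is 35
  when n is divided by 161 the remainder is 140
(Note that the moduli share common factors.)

Combine the congruences pairwise.
gcd(147, 259) = 7 and 7 | (35 − 42), so the pair is consistent; merging gives n ≡ 1071 (mod 5439), where 5439 = lcm(147, 259).
gcd(5439, 161) = 7 and 7 | (140 − 1071), so the pair is consistent; merging gives n ≡ 120729 (mod 125097), where 125097 = lcm(5439, 161).
The solution is unique modulo lcm(147, 259, 161) = 125097.

120729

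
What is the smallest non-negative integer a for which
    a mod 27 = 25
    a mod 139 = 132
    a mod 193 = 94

672892

From a ≡ 25 (mod 27) write a = 25 + 27t. Substituting into a ≡ 132 (mod 139) gives 27t ≡ 107 (mod 139), and since 27⁻¹ ≡ 103 (mod 139), t ≡ 40. Hence a ≡ 25 + 27·40 = 1105 (mod 3753).
From a ≡ 1105 (mod 3753) write a = 1105 + 3753t. Substituting into a ≡ 94 (mod 193) gives 3753t ≡ 147 (mod 193), and since 86⁻¹ ≡ 101 (mod 193), t ≡ 179. Hence a ≡ 1105 + 3753·179 = 672892 (mod 724329).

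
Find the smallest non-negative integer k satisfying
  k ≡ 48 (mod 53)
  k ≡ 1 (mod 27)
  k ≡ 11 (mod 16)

From k ≡ 48 (mod 53) write k = 48 + 53t. Substituting into k ≡ 1 (mod 27) gives 53t ≡ 7 (mod 27), and since 26⁻¹ ≡ 26 (mod 27), t ≡ 20. Hence k ≡ 48 + 53·20 = 1108 (mod 1431).
From k ≡ 1108 (mod 1431) write k = 1108 + 1431t. Substituting into k ≡ 11 (mod 16) gives 1431t ≡ 7 (mod 16), and since 7⁻¹ ≡ 7 (mod 16), t ≡ 1. Hence k ≡ 1108 + 1431·1 = 2539 (mod 22896).

2539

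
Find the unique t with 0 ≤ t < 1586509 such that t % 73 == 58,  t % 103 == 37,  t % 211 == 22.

391849

The moduli are pairwise coprime; N = 73·103·211 = 1586509.
N/73 = 21733; 21733 ≡ 52 (mod 73); 52·66 ≡ 1, so inverse 66.
N/103 = 15403; 15403 ≡ 56 (mod 103); 56·46 ≡ 1, so inverse 46.
N/211 = 7519; 7519 ≡ 134 (mod 211); 134·137 ≡ 1, so inverse 137.
t ≡ 58·21733·66 + 37·15403·46 + 22·7519·137 = 132072096.
132072096 mod 1586509 = 391849.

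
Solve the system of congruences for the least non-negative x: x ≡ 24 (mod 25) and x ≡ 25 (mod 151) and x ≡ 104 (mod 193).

The moduli are pairwise coprime; N = 25·151·193 = 728575.
N/25 = 29143; 29143 ≡ 18 (mod 25); 18·7 ≡ 1, so inverse 7.
N/151 = 4825; 4825 ≡ 144 (mod 151); 144·43 ≡ 1, so inverse 43.
N/193 = 3775; 3775 ≡ 108 (mod 193); 108·84 ≡ 1, so inverse 84.
x ≡ 24·29143·7 + 25·4825·43 + 104·3775·84 = 43061299.
43061299 mod 728575 = 75374.

75374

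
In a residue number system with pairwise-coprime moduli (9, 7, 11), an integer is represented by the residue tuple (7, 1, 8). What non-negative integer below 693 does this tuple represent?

Combine the congruences pairwise.
From x ≡ 7 (mod 9) write x = 7 + 9t. Substituting into x ≡ 1 (mod 7) gives 9t ≡ 1 (mod 7), and since 2⁻¹ ≡ 4 (mod 7), t ≡ 4. Hence x ≡ 7 + 9·4 = 43 (mod 63).
From x ≡ 43 (mod 63) write x = 43 + 63t. Substituting into x ≡ 8 (mod 11) gives 63t ≡ 9 (mod 11), and since 8⁻¹ ≡ 7 (mod 11), t ≡ 8. Hence x ≡ 43 + 63·8 = 547 (mod 693).

547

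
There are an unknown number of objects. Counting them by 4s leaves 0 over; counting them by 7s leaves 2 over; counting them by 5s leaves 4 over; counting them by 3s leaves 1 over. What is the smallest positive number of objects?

The moduli are pairwise coprime; M = 4·7·5·3 = 420.
M/4 = 105; 105 ≡ 1 (mod 4), inverse 1.
M/7 = 60; 60 ≡ 4 (mod 7); 4·2 ≡ 1, so inverse 2.
M/5 = 84; 84 ≡ 4 (mod 5); 4·4 ≡ 1, so inverse 4.
M/3 = 140; 140 ≡ 2 (mod 3); 2·2 ≡ 1, so inverse 2.
N ≡ 0·105·1 + 2·60·2 + 4·84·4 + 1·140·2 = 1864.
1864 mod 420 = 184.

184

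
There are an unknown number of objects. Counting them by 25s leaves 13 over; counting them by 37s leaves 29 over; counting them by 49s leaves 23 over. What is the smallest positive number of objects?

33588

From N ≡ 13 (mod 25) write N = 13 + 25t. Substituting into N ≡ 29 (mod 37) gives 25t ≡ 16 (mod 37), and since 25⁻¹ ≡ 3 (mod 37), t ≡ 11. Hence N ≡ 13 + 25·11 = 288 (mod 925).
From N ≡ 288 (mod 925) write N = 288 + 925t. Substituting into N ≡ 23 (mod 49) gives 925t ≡ 29 (mod 49), and since 43⁻¹ ≡ 8 (mod 49), t ≡ 36. Hence N ≡ 288 + 925·36 = 33588 (mod 45325).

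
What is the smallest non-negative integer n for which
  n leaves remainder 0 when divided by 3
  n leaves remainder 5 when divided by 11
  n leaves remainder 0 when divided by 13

The moduli are pairwise coprime; M = 3·11·13 = 429.
M/3 = 143; 143 ≡ 2 (mod 3); 2·2 ≡ 1, so inverse 2.
M/11 = 39; 39 ≡ 6 (mod 11); 6·2 ≡ 1, so inverse 2.
M/13 = 33; 33 ≡ 7 (mod 13); 7·2 ≡ 1, so inverse 2.
n ≡ 0·143·2 + 5·39·2 + 0·33·2 = 390.
390 mod 429 = 390.

390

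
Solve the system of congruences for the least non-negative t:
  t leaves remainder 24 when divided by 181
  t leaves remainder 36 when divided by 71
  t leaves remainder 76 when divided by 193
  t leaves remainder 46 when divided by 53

119586543

From t ≡ 24 (mod 181) write t = 24 + 181s. Substituting into t ≡ 36 (mod 71) gives 181s ≡ 12 (mod 71), and since 39⁻¹ ≡ 51 (mod 71), s ≡ 44. Hence t ≡ 24 + 181·44 = 7988 (mod 12851).
From t ≡ 7988 (mod 12851) write t = 7988 + 12851s. Substituting into t ≡ 76 (mod 193) gives 12851s ≡ 1 (mod 193), and since 113⁻¹ ≡ 41 (mod 193), s ≡ 41. Hence t ≡ 7988 + 12851·41 = 534879 (mod 2480243).
From t ≡ 534879 (mod 2480243) write t = 534879 + 2480243s. Substituting into t ≡ 46 (mod 53) gives 2480243s ≡ 43 (mod 53), and since 2⁻¹ ≡ 27 (mod 53), s ≡ 48. Hence t ≡ 534879 + 2480243·48 = 119586543 (mod 131452879).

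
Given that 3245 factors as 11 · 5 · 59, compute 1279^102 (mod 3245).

1461

Mod 11: 1279 ≡ 3; by Fermat, exponent reduces to 102 mod 10 = 2; 3^2 ≡ 9 (mod 11).
Mod 5: 1279 ≡ 4; by Fermat, exponent reduces to 102 mod 4 = 2; 4^2 ≡ 1 (mod 5).
Mod 59: 1279 ≡ 40; by Fermat, exponent reduces to 102 mod 58 = 44; 40^44 ≡ 45 (mod 59).
Combine by CRT: x ≡ 9 (mod 11), x ≡ 1 (mod 5), x ≡ 45 (mod 59) ⇒ x ≡ 1461 (mod 3245).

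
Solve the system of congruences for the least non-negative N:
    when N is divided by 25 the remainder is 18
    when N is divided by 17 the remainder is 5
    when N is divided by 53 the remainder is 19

The moduli are pairwise coprime; M = 25·17·53 = 22525.
M/25 = 901; 901 ≡ 1 (mod 25), inverse 1.
M/17 = 1325; 1325 ≡ 16 (mod 17); 16·16 ≡ 1, so inverse 16.
M/53 = 425; 425 ≡ 1 (mod 53), inverse 1.
N ≡ 18·901·1 + 5·1325·16 + 19·425·1 = 130293.
130293 mod 22525 = 17668.

17668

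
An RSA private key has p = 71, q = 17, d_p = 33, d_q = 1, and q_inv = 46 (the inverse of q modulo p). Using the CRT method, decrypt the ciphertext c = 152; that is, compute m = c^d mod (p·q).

475

m₁ = c^(d_p) mod p: c ≡ 10 (mod 71), and 10^33 mod 71 = 49.
m₂ = c^(d_q) mod q: c ≡ 16 (mod 17), and 16^1 mod 17 = 16.
h = q_inv·(m₁ − m₂) mod p = 46·(49 − 16) mod 71 = 27.
m = m₂ + h·q = 16 + 27·17 = 475.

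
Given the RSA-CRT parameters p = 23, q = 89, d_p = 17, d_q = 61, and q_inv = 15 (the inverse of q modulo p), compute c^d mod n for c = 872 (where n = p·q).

1523

m₁ = c^(d_p) mod p: c ≡ 21 (mod 23), and 21^17 mod 23 = 5.
m₂ = c^(d_q) mod q: c ≡ 71 (mod 89), and 71^61 mod 89 = 10.
h = q_inv·(m₁ − m₂) mod p = 15·(5 − 10) mod 23 = 17.
m = m₂ + h·q = 10 + 17·89 = 1523.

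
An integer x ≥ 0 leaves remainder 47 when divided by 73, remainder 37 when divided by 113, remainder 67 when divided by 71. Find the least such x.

The moduli are pairwise coprime; N = 73·113·71 = 585679.
N/73 = 8023; 8023 ≡ 66 (mod 73); 66·52 ≡ 1, so inverse 52.
N/113 = 5183; 5183 ≡ 98 (mod 113); 98·15 ≡ 1, so inverse 15.
N/71 = 8249; 8249 ≡ 13 (mod 71); 13·11 ≡ 1, so inverse 11.
x ≡ 47·8023·52 + 37·5183·15 + 67·8249·11 = 28564290.
28564290 mod 585679 = 451698.

451698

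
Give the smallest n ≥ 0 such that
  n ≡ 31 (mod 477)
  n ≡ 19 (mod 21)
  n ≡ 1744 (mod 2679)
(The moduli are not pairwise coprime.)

1346602

gcd(477, 21) = 3 and 3 | (19 − 31), so the pair is consistent; merging gives n ≡ 985 (mod 3339), where 3339 = lcm(477, 21).
gcd(3339, 2679) = 3 and 3 | (1744 − 985), so the pair is consistent; merging gives n ≡ 1346602 (mod 2981727), where 2981727 = lcm(3339, 2679).
The solution is unique modulo lcm(477, 21, 2679) = 2981727.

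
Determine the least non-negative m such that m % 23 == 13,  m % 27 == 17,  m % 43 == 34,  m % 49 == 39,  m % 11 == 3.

1917017

From m ≡ 13 (mod 23) write m = 13 + 23t. Substituting into m ≡ 17 (mod 27) gives 23t ≡ 4 (mod 27), and since 23⁻¹ ≡ 20 (mod 27), t ≡ 26. Hence m ≡ 13 + 23·26 = 611 (mod 621).
From m ≡ 611 (mod 621) write m = 611 + 621t. Substituting into m ≡ 34 (mod 43) gives 621t ≡ 25 (mod 43), and since 19⁻¹ ≡ 34 (mod 43), t ≡ 33. Hence m ≡ 611 + 621·33 = 21104 (mod 26703).
From m ≡ 21104 (mod 26703) write m = 21104 + 26703t. Substituting into m ≡ 39 (mod 49) gives 26703t ≡ 5 (mod 49), and since 47⁻¹ ≡ 24 (mod 49), t ≡ 22. Hence m ≡ 21104 + 26703·22 = 608570 (mod 1308447).
From m ≡ 608570 (mod 1308447) write m = 608570 + 1308447t. Substituting into m ≡ 3 (mod 11) gives 1308447t ≡ 8 (mod 11), and since 8⁻¹ ≡ 7 (mod 11), t ≡ 1. Hence m ≡ 608570 + 1308447·1 = 1917017 (mod 14392917).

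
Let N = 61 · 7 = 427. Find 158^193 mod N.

4

Mod 61: 158 ≡ 36; by Fermat, exponent reduces to 193 mod 60 = 13; 36^13 ≡ 4 (mod 61).
Mod 7: 158 ≡ 4; by Fermat, exponent reduces to 193 mod 6 = 1; 4^1 ≡ 4 (mod 7).
Combine by CRT: x ≡ 4 (mod 61), x ≡ 4 (mod 7) ⇒ x ≡ 4 (mod 427).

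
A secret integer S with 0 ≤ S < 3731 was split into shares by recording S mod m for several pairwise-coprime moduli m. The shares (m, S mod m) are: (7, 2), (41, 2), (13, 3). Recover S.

From S ≡ 2 (mod 7) write S = 2 + 7t. Substituting into S ≡ 2 (mod 41) gives 7t ≡ 0 (mod 41), and since 7⁻¹ ≡ 6 (mod 41), t ≡ 0. Hence S ≡ 2 + 7·0 = 2 (mod 287).
From S ≡ 2 (mod 287) write S = 2 + 287t. Substituting into S ≡ 3 (mod 13) gives 287t ≡ 1 (mod 13), and since 1⁻¹ ≡ 1 (mod 13), t ≡ 1. Hence S ≡ 2 + 287·1 = 289 (mod 3731).

289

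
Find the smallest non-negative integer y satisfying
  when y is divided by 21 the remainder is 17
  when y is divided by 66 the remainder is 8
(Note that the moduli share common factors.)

206

Combine the congruences pairwise.
gcd(21, 66) = 3 and 3 | (8 − 17), so the pair is consistent; merging gives y ≡ 206 (mod 462), where 462 = lcm(21, 66).
The solution is unique modulo lcm(21, 66) = 462.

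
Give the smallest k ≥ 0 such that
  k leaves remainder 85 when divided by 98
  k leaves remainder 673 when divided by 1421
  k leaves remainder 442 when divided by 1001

gcd(98, 1421) = 49 and 49 | (673 − 85), so the pair is consistent; merging gives k ≡ 673 (mod 2842), where 2842 = lcm(98, 1421).
gcd(2842, 1001) = 7 and 7 | (442 − 673), so the pair is consistent; merging gives k ≡ 375817 (mod 406406), where 406406 = lcm(2842, 1001).
The solution is unique modulo lcm(98, 1421, 1001) = 406406.

375817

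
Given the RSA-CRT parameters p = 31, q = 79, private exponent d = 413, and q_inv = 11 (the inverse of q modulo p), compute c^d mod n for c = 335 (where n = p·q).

408

d_p = d mod (p−1) = 413 mod 30 = 23; d_q = d mod (q−1) = 23.
m₁ = c^(d_p) mod p: c ≡ 25 (mod 31), and 25^23 mod 31 = 5.
m₂ = c^(d_q) mod q: c ≡ 19 (mod 79), and 19^23 mod 79 = 13.
h = q_inv·(m₁ − m₂) mod p = 11·(5 − 13) mod 31 = 5.
m = m₂ + h·q = 13 + 5·79 = 408.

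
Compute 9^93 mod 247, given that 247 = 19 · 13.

Mod 19: 9 ≡ 9; by Fermat, exponent reduces to 93 mod 18 = 3; 9^3 ≡ 7 (mod 19).
Mod 13: 9 ≡ 9; by Fermat, exponent reduces to 93 mod 12 = 9; 9^9 ≡ 1 (mod 13).
Combine by CRT: x ≡ 7 (mod 19), x ≡ 1 (mod 13) ⇒ x ≡ 235 (mod 247).

235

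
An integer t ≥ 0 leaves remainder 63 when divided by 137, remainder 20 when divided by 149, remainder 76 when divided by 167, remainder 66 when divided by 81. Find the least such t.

Combine the congruences pairwise.
From t ≡ 63 (mod 137) write t = 63 + 137s. Substituting into t ≡ 20 (mod 149) gives 137s ≡ 106 (mod 149), and since 137⁻¹ ≡ 62 (mod 149), s ≡ 16. Hence t ≡ 63 + 137·16 = 2255 (mod 20413).
From t ≡ 2255 (mod 20413) write t = 2255 + 20413s. Substituting into t ≡ 76 (mod 167) gives 20413s ≡ 159 (mod 167), and since 39⁻¹ ≡ 30 (mod 167), s ≡ 94. Hence t ≡ 2255 + 20413·94 = 1921077 (mod 3408971).
From t ≡ 1921077 (mod 3408971) write t = 1921077 + 3408971s. Substituting into t ≡ 66 (mod 81) gives 3408971s ≡ 66 (mod 81), and since 5⁻¹ ≡ 65 (mod 81), s ≡ 78. Hence t ≡ 1921077 + 3408971·78 = 267820815 (mod 276126651).

267820815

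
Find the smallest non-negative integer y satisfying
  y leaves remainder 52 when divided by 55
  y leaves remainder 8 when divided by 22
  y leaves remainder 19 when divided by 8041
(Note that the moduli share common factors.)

24142

Combine the congruences pairwise.
gcd(55, 22) = 11 and 11 | (8 − 52), so the pair is consistent; merging gives y ≡ 52 (mod 110), where 110 = lcm(55, 22).
gcd(110, 8041) = 11 and 11 | (19 − 52), so the pair is consistent; merging gives y ≡ 24142 (mod 80410), where 80410 = lcm(110, 8041).
The solution is unique modulo lcm(55, 22, 8041) = 80410.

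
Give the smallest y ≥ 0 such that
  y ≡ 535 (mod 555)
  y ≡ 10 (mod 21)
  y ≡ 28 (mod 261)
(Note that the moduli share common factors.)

167590

gcd(555, 21) = 3 and 3 | (10 − 535), so the pair is consistent; merging gives y ≡ 535 (mod 3885), where 3885 = lcm(555, 21).
gcd(3885, 261) = 3 and 3 | (28 − 535), so the pair is consistent; merging gives y ≡ 167590 (mod 337995), where 337995 = lcm(3885, 261).
The solution is unique modulo lcm(555, 21, 261) = 337995.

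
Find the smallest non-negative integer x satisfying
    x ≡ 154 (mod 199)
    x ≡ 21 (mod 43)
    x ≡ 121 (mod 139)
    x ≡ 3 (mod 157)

Combine the congruences pairwise.
From x ≡ 154 (mod 199) write x = 154 + 199t. Substituting into x ≡ 21 (mod 43) gives 199t ≡ 39 (mod 43), and since 27⁻¹ ≡ 8 (mod 43), t ≡ 11. Hence x ≡ 154 + 199·11 = 2343 (mod 8557).
From x ≡ 2343 (mod 8557) write x = 2343 + 8557t. Substituting into x ≡ 121 (mod 139) gives 8557t ≡ 2 (mod 139), and since 78⁻¹ ≡ 41 (mod 139), t ≡ 82. Hence x ≡ 2343 + 8557·82 = 704017 (mod 1189423).
From x ≡ 704017 (mod 1189423) write x = 704017 + 1189423t. Substituting into x ≡ 3 (mod 157) gives 1189423t ≡ 131 (mod 157), and since 148⁻¹ ≡ 122 (mod 157), t ≡ 125. Hence x ≡ 704017 + 1189423·125 = 149381892 (mod 186739411).

149381892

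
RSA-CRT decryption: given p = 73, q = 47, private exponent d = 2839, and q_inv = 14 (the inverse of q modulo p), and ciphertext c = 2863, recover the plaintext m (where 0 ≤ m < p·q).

2391

d_p = d mod (p−1) = 2839 mod 72 = 31; d_q = d mod (q−1) = 33.
m₁ = c^(d_p) mod p: c ≡ 16 (mod 73), and 16^31 mod 73 = 55.
m₂ = c^(d_q) mod q: c ≡ 43 (mod 47), and 43^33 mod 47 = 41.
h = q_inv·(m₁ − m₂) mod p = 14·(55 − 41) mod 73 = 50.
m = m₂ + h·q = 41 + 50·47 = 2391.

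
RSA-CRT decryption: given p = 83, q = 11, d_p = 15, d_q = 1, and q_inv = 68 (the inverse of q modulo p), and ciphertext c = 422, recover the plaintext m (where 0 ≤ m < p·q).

114

m₁ = c^(d_p) mod p: c ≡ 7 (mod 83), and 7^15 mod 83 = 31.
m₂ = c^(d_q) mod q: c ≡ 4 (mod 11), and 4^1 mod 11 = 4.
h = q_inv·(m₁ − m₂) mod p = 68·(31 − 4) mod 83 = 10.
m = m₂ + h·q = 4 + 10·11 = 114.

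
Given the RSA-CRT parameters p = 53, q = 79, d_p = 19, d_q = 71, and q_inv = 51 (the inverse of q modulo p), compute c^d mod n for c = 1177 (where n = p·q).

2190

m₁ = c^(d_p) mod p: c ≡ 11 (mod 53), and 11^19 mod 53 = 17.
m₂ = c^(d_q) mod q: c ≡ 71 (mod 79), and 71^71 mod 79 = 57.
h = q_inv·(m₁ − m₂) mod p = 51·(17 − 57) mod 53 = 27.
m = m₂ + h·q = 57 + 27·79 = 2190.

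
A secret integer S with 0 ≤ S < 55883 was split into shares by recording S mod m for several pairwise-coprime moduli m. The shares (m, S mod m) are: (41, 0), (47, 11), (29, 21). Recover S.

From S ≡ 0 (mod 41) write S = 0 + 41t. Substituting into S ≡ 11 (mod 47) gives 41t ≡ 11 (mod 47), and since 41⁻¹ ≡ 39 (mod 47), t ≡ 6. Hence S ≡ 0 + 41·6 = 246 (mod 1927).
From S ≡ 246 (mod 1927) write S = 246 + 1927t. Substituting into S ≡ 21 (mod 29) gives 1927t ≡ 7 (mod 29), and since 13⁻¹ ≡ 9 (mod 29), t ≡ 5. Hence S ≡ 246 + 1927·5 = 9881 (mod 55883).

9881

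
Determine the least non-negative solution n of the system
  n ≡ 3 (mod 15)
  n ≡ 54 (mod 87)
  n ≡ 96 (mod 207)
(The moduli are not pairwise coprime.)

18933

gcd(15, 87) = 3 and 3 | (54 − 3), so the pair is consistent; merging gives n ≡ 228 (mod 435), where 435 = lcm(15, 87).
gcd(435, 207) = 3 and 3 | (96 − 228), so the pair is consistent; merging gives n ≡ 18933 (mod 30015), where 30015 = lcm(435, 207).
The solution is unique modulo lcm(15, 87, 207) = 30015.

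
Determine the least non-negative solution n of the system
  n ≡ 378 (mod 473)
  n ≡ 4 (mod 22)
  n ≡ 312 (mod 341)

gcd(473, 22) = 11 and 11 | (4 − 378), so the pair is consistent; merging gives n ≡ 378 (mod 946), where 946 = lcm(473, 22).
gcd(946, 341) = 11 and 11 | (312 − 378), so the pair is consistent; merging gives n ≡ 22136 (mod 29326), where 29326 = lcm(946, 341).
The solution is unique modulo lcm(473, 22, 341) = 29326.

22136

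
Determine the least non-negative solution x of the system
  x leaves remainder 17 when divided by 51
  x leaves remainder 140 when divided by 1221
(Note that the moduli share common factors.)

gcd(51, 1221) = 3 and 3 | (140 − 17), so the pair is consistent; merging gives x ≡ 8687 (mod 20757), where 20757 = lcm(51, 1221).
The solution is unique modulo lcm(51, 1221) = 20757.

8687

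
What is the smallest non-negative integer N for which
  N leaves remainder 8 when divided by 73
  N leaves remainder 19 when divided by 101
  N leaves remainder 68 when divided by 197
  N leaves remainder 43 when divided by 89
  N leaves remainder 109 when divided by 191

22246921266

The moduli are pairwise coprime; M = 73·101·197·89·191 = 24690724519.
M/73 = 338229103; 338229103 ≡ 28 (mod 73); 28·60 ≡ 1, so inverse 60.
M/101 = 244462619; 244462619 ≡ 98 (mod 101); 98·67 ≡ 1, so inverse 67.
M/197 = 125333627; 125333627 ≡ 60 (mod 197); 60·23 ≡ 1, so inverse 23.
M/89 = 277423871; 277423871 ≡ 13 (mod 89); 13·48 ≡ 1, so inverse 48.
M/191 = 129270809; 129270809 ≡ 99 (mod 191); 99·164 ≡ 1, so inverse 164.
N ≡ 8·338229103·60 + 19·244462619·67 + 68·125333627·23 + 43·277423871·48 + 109·129270809·164 = 3553020527483.
3553020527483 mod 24690724519 = 22246921266.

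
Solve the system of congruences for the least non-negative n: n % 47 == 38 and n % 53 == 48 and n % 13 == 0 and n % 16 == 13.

The moduli are pairwise coprime; M = 47·53·13·16 = 518128.
M/47 = 11024; 11024 ≡ 26 (mod 47); 26·38 ≡ 1, so inverse 38.
M/53 = 9776; 9776 ≡ 24 (mod 53); 24·42 ≡ 1, so inverse 42.
M/13 = 39856; 39856 ≡ 11 (mod 13); 11·6 ≡ 1, so inverse 6.
M/16 = 32383; 32383 ≡ 15 (mod 16); 15·15 ≡ 1, so inverse 15.
n ≡ 38·11024·38 + 48·9776·42 + 0·39856·6 + 13·32383·15 = 41941757.
41941757 mod 518128 = 491517.

491517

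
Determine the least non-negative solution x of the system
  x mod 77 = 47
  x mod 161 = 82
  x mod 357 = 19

86056

gcd(77, 161) = 7 and 7 | (82 − 47), so the pair is consistent; merging gives x ≡ 1048 (mod 1771), where 1771 = lcm(77, 161).
gcd(1771, 357) = 7 and 7 | (19 − 1048), so the pair is consistent; merging gives x ≡ 86056 (mod 90321), where 90321 = lcm(1771, 357).
The solution is unique modulo lcm(77, 161, 357) = 90321.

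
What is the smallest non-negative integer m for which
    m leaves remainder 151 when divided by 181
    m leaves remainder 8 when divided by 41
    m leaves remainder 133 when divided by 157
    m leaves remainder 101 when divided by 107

102549864

From m ≡ 151 (mod 181) write m = 151 + 181t. Substituting into m ≡ 8 (mod 41) gives 181t ≡ 21 (mod 41), and since 17⁻¹ ≡ 29 (mod 41), t ≡ 35. Hence m ≡ 151 + 181·35 = 6486 (mod 7421).
From m ≡ 6486 (mod 7421) write m = 6486 + 7421t. Substituting into m ≡ 133 (mod 157) gives 7421t ≡ 84 (mod 157), and since 42⁻¹ ≡ 86 (mod 157), t ≡ 2. Hence m ≡ 6486 + 7421·2 = 21328 (mod 1165097).
From m ≡ 21328 (mod 1165097) write m = 21328 + 1165097t. Substituting into m ≡ 101 (mod 107) gives 1165097t ≡ 66 (mod 107), and since 81⁻¹ ≡ 37 (mod 107), t ≡ 88. Hence m ≡ 21328 + 1165097·88 = 102549864 (mod 124665379).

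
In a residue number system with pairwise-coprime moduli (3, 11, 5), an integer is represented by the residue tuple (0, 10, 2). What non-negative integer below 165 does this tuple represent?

87

The moduli are pairwise coprime; N = 3·11·5 = 165.
N/3 = 55; 55 ≡ 1 (mod 3), inverse 1.
N/11 = 15; 15 ≡ 4 (mod 11); 4·3 ≡ 1, so inverse 3.
N/5 = 33; 33 ≡ 3 (mod 5); 3·2 ≡ 1, so inverse 2.
x ≡ 0·55·1 + 10·15·3 + 2·33·2 = 582.
582 mod 165 = 87.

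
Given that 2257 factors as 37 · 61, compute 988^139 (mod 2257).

Mod 37: 988 ≡ 26; by Fermat, exponent reduces to 139 mod 36 = 31; 26^31 ≡ 26 (mod 37).
Mod 61: 988 ≡ 12; by Fermat, exponent reduces to 139 mod 60 = 19; 12^19 ≡ 57 (mod 61).
Combine by CRT: x ≡ 26 (mod 37), x ≡ 57 (mod 61) ⇒ x ≡ 1765 (mod 2257).

1765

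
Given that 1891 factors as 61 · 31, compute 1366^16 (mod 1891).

Mod 61: 1366 ≡ 24; 24^16 ≡ 20 (mod 61).
Mod 31: 1366 ≡ 2; 2^16 ≡ 2 (mod 31).
Combine by CRT: x ≡ 20 (mod 61), x ≡ 2 (mod 31) ⇒ x ≡ 1118 (mod 1891).

1118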